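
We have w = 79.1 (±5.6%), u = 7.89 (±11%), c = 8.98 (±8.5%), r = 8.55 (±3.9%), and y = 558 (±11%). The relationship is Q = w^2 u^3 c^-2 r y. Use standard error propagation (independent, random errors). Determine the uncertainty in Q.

7.36e+07

For a monomial Q ∝ w^2, u^3, c^-2, r, y, fractional errors add in quadrature:
  (2·δw/w)² = (2×0.0560)² = 0.0125;  (3·δu/u)² = (3×0.110)² = 0.109;  (-2·δc/c)² = (-2×0.0850)² = 0.0289;  (1·δr/r)² = (1×0.0390)² = 0.00152;  (1·δy/y)² = (1×0.110)² = 0.0121
δQ/Q = √(0.164) = 0.405
Q = 1.82e+08, so δQ = 0.405 × 1.82e+08 = 7.36e+07.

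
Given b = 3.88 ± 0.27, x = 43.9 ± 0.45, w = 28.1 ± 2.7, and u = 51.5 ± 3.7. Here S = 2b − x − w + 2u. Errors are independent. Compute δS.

For a sum/difference, combine absolute errors in quadrature:
  (2·δb)² = 0.292;  (δx)² = 0.203;  (δw)² = 7.29;  (2·δu)² = 54.8
δS = √(62.5) = 7.91

7.91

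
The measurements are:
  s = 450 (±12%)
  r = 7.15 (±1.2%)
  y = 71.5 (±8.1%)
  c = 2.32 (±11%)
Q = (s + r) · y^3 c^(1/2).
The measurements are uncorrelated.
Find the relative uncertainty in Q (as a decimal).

0.276

Let u = s + r = 457. δu = √(δs² + δr²) = √(2920 + 0.00736) = 54.0, so δu/u = 0.118.
Q is then a monomial in u, y, c:
δQ/Q = √((δu/u)² + (3·δy/y)² + (½·δc/c)²) = √(0.0140 + 0.0590 + 0.00302) = 0.276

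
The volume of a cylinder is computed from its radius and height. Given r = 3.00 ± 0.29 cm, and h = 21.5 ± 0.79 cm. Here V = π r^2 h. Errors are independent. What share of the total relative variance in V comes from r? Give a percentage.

(δV/V)² = (2·δr/r)² + (1·δh/h)²
  r term: (2×0.0967)² = 0.0374
  h term: (1×0.0367)² = 0.00135
Total = 0.0387. Share from r = 0.0374/0.0387 = 0.965.

96.5%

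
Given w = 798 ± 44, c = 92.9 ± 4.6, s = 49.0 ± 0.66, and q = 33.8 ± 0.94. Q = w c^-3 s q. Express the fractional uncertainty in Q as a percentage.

Each factor contributes (exponent × relative error)² to (δQ/Q)²:
  (1·δw/w)² = (1×0.0551)² = 0.00304;  (-3·δc/c)² = (-3×0.0495)² = 0.0221;  (1·δs/s)² = (1×0.0135)² = 0.000181;  (1·δq/q)² = (1×0.0278)² = 0.000773
δQ/Q = √(0.0261) = 0.161

16.1%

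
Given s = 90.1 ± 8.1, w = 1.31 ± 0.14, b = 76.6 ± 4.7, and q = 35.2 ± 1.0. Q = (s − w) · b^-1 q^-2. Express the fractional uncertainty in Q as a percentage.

12.4%

Let u = s − w = 88.8. δu = √(δs² + δw²) = √(65.6 + 0.0196) = 8.10, so δu/u = 0.0912.
Q is then a monomial in u, b, q:
δQ/Q = √((δu/u)² + (-1·δb/b)² + (-2·δq/q)²) = √(0.00832 + 0.00376 + 0.00323) = 0.124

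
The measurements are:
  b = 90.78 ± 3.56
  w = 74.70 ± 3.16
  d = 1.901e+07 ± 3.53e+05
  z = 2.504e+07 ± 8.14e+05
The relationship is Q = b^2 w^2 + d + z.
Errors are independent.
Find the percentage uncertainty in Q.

5.97%

Let p = b^2·w^2 = 4.599e+07. δp/p = √((2·δb/b)² + (2·δw/w)²) = √(0.00615 + 0.00716) = 0.115, so δp = 5.31e+06.
Q = p + d + z: δQ = √(δp² + δd² + δz²) = √(2.81e+13 + 1.25e+11 + 6.63e+11) = 5.38e+06
Q = 9.004e+07, so δQ/Q = 5.38e+06/9.004e+07 = 0.0597.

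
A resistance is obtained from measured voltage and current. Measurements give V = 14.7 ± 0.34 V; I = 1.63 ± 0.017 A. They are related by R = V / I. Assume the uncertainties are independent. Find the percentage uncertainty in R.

Products/powers → add relative errors in quadrature, weighted by exponent:
  (1·δV/V)² = (1×0.0231)² = 0.000535;  (-1·δI/I)² = (-1×0.0104)² = 0.000109
δR/R = √(0.000644) = 0.0254

2.54%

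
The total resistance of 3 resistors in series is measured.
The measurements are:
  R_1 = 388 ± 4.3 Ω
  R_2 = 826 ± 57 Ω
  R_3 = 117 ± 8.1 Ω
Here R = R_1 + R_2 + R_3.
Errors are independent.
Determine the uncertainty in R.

Absolute uncertainties add in quadrature for a linear combination:
  (δR_1)² = 18.5;  (δR_2)² = 3250;  (δR_3)² = 65.6
δR = √(3330) = 57.7 Ω

57.7 Ω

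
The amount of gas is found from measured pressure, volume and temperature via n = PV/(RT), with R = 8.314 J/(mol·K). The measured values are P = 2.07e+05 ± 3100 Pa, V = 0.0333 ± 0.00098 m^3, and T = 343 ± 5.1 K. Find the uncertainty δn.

0.0875 mol

Since n is a product/quotient, work with relative uncertainties:
  (1·δP/P)² = (1×0.0150)² = 0.000224;  (1·δV/V)² = (1×0.0294)² = 0.000866;  (-1·δT/T)² = (-1×0.0149)² = 0.000221
δn/n = √(0.00131) = 0.0362
n = 2.42 mol, so δn = 0.0362 × 2.42 = 0.0875 mol.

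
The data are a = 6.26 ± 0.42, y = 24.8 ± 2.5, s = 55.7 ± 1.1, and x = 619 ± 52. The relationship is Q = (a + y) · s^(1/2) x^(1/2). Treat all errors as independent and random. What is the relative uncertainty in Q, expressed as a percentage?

9.23%

Let u = a + y = 31.1. δu = √(δa² + δy²) = √(0.176 + 6.25) = 2.54, so δu/u = 0.0816.
Q is then a monomial in u, s, x:
δQ/Q = √((δu/u)² + (½·δs/s)² + (½·δx/x)²) = √(0.00666 + 9.75e-05 + 0.00176) = 0.0923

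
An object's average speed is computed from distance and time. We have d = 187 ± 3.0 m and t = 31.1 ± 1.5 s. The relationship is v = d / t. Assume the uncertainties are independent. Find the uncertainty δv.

0.306 m/s

v is a product of powers, so relative uncertainties combine in quadrature:
  (1·δd/d)² = (1×0.0160)² = 0.000257;  (-1·δt/t)² = (-1×0.0482)² = 0.00233
δv/v = √(0.00258) = 0.0508
v = 6.01 m/s, so δv = 0.0508 × 6.01 = 0.306 m/s.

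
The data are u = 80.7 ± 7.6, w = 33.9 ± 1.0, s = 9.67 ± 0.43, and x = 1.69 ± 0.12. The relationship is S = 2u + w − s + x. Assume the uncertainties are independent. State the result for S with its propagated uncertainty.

187 ± 15.2

S is a linear combination, so absolute uncertainties add in quadrature:
  (2·δu)² = 231;  (δw)² = 1.00;  (δs)² = 0.185;  (δx)² = 0.0144
δS = √(232) = 15.2
S = 187.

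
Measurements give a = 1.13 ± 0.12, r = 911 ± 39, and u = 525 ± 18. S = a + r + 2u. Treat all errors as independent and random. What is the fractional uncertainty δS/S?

For a sum/difference, combine absolute errors in quadrature:
  (δa)² = 0.0144;  (δr)² = 1520;  (2·δu)² = 1300
δS = √(2820) = 53.1
S = 1960, so δS/S = 53.1/1960 = 0.0270.

0.0270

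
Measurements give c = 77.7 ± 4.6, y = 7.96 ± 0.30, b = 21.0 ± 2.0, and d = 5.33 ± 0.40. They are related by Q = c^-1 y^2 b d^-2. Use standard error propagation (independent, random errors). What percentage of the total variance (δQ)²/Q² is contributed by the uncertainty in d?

55.2%

(δQ/Q)² = (-1·δc/c)² + (2·δy/y)² + (1·δb/b)² + (-2·δd/d)²
  c term: (-1×0.0592)² = 0.00350
  y term: (2×0.0377)² = 0.00568
  b term: (1×0.0952)² = 0.00907
  d term: (-2×0.0750)² = 0.0225
Total = 0.0408. Share from d = 0.0225/0.0408 = 0.552.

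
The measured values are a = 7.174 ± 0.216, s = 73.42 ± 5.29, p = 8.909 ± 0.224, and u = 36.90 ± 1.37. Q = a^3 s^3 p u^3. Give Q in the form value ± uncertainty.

Since Q is a product/quotient, work with relative uncertainties:
  (3·δa/a)² = (3×0.0301)² = 0.00816;  (3·δs/s)² = (3×0.0721)² = 0.0467;  (1·δp/p)² = (1×0.0251)² = 0.000632;  (3·δu/u)² = (3×0.0371)² = 0.0124
δQ/Q = √(0.0679) = 0.261
Q = 6.541e+13, so δQ = 0.261 × 6.541e+13 = 1.7e+13.

(6.541 ± 1.70) × 10^13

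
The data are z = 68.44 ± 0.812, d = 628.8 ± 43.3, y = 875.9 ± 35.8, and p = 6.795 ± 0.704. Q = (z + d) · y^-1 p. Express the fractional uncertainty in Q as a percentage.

12.8%

Let u = z + d = 697.2. δu = √(δz² + δd²) = √(0.659 + 1870) = 43.3, so δu/u = 0.0621.
Q is then a monomial in u, y, p:
δQ/Q = √((δu/u)² + (-1·δy/y)² + (1·δp/p)²) = √(0.00386 + 0.00167 + 0.0107) = 0.128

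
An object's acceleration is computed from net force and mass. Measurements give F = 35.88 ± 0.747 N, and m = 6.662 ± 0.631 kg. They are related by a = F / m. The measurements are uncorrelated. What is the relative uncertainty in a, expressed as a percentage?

9.70%

Relative error in a monomial: (δa/a)² = Σ (nᵢ · δxᵢ/xᵢ)².
  (1·δF/F)² = (1×0.0208)² = 0.000433;  (-1·δm/m)² = (-1×0.0947)² = 0.00897
δa/a = √(0.00940) = 0.0970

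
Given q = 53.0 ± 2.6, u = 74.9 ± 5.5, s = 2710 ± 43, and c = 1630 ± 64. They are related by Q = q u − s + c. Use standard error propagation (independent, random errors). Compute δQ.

359

Let p = q·u = 3970. δp/p = √((1·δq/q)² + (1·δu/u)²) = √(0.00241 + 0.00539) = 0.0883, so δp = 351.
Q = p − s + c: δQ = √(δp² + δs² + δc²) = √(1.23e+05 + 1850 + 4100) = 359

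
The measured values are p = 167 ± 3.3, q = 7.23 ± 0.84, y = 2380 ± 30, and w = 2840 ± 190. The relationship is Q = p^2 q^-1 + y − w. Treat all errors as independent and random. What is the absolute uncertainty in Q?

Let h = p^2·q^-1 = 3860. δh/h = √((2·δp/p)² + (-1·δq/q)²) = √(0.00156 + 0.0135) = 0.123, so δh = 473.
Q = h + y − w: δQ = √(δh² + δy² + δw²) = √(2.24e+05 + 900 + 36100) = 511

511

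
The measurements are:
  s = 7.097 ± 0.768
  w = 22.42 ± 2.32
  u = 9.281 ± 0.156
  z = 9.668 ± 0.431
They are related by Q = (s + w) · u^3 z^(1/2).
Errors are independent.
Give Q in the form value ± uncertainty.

Let h = s + w = 29.52. δh = √(δs² + δw²) = √(0.590 + 5.38) = 2.44, so δh/h = 0.0828.
Q is then a monomial in h, u, z:
δQ/Q = √((δh/h)² + (3·δu/u)² + (½·δz/z)²) = √(0.00685 + 0.00254 + 0.000497) = 0.0995
Q = 73370, so δQ = 0.0995 × 73370 = 7300.

73370 ± 7300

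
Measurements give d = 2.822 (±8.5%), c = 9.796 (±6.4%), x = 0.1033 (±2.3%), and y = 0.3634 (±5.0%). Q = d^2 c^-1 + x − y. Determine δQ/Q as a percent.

26.9%

Let p = d^2·c^-1 = 0.8130. δp/p = √((2·δd/d)² + (-1·δc/c)²) = √(0.0289 + 0.00410) = 0.182, so δp = 0.148.
Q = p + x − y: δQ = √(δp² + δx² + δy²) = √(0.0218 + 5.64e-06 + 0.000330) = 0.149
Q = 0.5529, so δQ/Q = 0.149/0.5529 = 0.269.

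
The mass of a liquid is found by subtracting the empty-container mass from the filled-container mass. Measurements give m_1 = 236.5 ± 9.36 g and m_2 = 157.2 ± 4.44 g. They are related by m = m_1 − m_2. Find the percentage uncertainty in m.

13.1%

For a sum/difference, combine absolute errors in quadrature:
  (δm_1)² = 87.6;  (δm_2)² = 19.7
δm = √(107) = 10.4 g
m = 79.30 g, so δm/m = 10.4/79.30 = 0.131.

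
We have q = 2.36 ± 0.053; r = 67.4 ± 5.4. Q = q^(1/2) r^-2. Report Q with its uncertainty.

Each factor contributes (exponent × relative error)² to (δQ/Q)²:
  (½·δq/q)² = (0.5×0.0225)² = 0.000126;  (-2·δr/r)² = (-2×0.0801)² = 0.0257
δQ/Q = √(0.0258) = 0.161
Q = 0.000338, so δQ = 0.161 × 0.000338 = 5.43e-05.

(3.38 ± 0.543) × 10^-4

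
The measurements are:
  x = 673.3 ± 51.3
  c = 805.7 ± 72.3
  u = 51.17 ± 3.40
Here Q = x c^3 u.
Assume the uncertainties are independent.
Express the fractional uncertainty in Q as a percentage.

For a monomial Q ∝ x, c^3, u, fractional errors add in quadrature:
  (1·δx/x)² = (1×0.0762)² = 0.00581;  (3·δc/c)² = (3×0.0897)² = 0.0725;  (1·δu/u)² = (1×0.0664)² = 0.00441
δQ/Q = √(0.0827) = 0.288

28.8%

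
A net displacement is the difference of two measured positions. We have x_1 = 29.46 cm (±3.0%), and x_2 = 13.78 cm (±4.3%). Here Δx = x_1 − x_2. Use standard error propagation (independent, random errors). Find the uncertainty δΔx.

1.06 cm

Δx is a linear combination, so absolute uncertainties add in quadrature:
  (δx_1)² = 0.781;  (δx_2)² = 0.351
δΔx = √(1.13) = 1.06 cm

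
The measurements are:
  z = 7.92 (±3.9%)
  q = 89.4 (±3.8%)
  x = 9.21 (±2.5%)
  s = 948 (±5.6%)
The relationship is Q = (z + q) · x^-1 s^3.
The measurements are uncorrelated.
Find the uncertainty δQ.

Let u = z + q = 97.3. δu = √(δz² + δq²) = √(0.0954 + 11.5) = 3.41, so δu/u = 0.0351.
Q is then a monomial in u, x, s:
δQ/Q = √((δu/u)² + (-1·δx/x)² + (3·δs/s)²) = √(0.00123 + 0.000625 + 0.0282) = 0.173
Q = 9e+09, so δQ = 0.173 × 9e+09 = 1.56e+09.

1.56e+09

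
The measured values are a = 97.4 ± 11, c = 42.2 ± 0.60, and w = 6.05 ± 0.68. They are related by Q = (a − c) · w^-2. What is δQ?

0.453

Let u = a − c = 55.2. δu = √(δa² + δc²) = √(121 + 0.360) = 11.0, so δu/u = 0.200.
Q is then a monomial in u, w:
δQ/Q = √((δu/u)² + (-2·δw/w)²) = √(0.0398 + 0.0505) = 0.301
Q = 1.51, so δQ = 0.301 × 1.51 = 0.453.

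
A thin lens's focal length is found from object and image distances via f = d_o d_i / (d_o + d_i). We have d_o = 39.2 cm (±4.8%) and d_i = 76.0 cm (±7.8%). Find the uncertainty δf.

1.07 cm

∂f/∂d_o = (d_i/(d_o+d_i))² = 0.435;  ∂f/∂d_i = (d_o/(d_o+d_i))² = 0.116
δf = √((∂f/∂d_o · δd_o)² + (∂f/∂d_i · δd_i)²) = √(0.671 + 0.471) = 1.07 cm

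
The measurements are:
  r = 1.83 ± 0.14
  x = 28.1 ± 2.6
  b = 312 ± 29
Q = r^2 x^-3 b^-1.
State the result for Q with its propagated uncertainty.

(4.84 ± 1.60) × 10^-7

For a monomial Q ∝ r^2, x^-3, b^-1, fractional errors add in quadrature:
  (2·δr/r)² = (2×0.0765)² = 0.0234;  (-3·δx/x)² = (-3×0.0925)² = 0.0771;  (-1·δb/b)² = (-1×0.0929)² = 0.00864
δQ/Q = √(0.109) = 0.330
Q = 4.84e-07, so δQ = 0.330 × 4.84e-07 = 1.6e-07.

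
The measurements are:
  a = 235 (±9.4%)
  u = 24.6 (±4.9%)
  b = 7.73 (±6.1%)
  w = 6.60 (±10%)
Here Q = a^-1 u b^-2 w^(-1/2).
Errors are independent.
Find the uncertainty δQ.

For a monomial Q ∝ a^-1, u, b^-2, w^(-1/2), fractional errors add in quadrature:
  (-1·δa/a)² = (-1×0.0940)² = 0.00884;  (1·δu/u)² = (1×0.0490)² = 0.00240;  (-2·δb/b)² = (-2×0.0610)² = 0.0149;  (−½·δw/w)² = (-0.5×0.100)² = 0.00250
δQ/Q = √(0.0286) = 0.169
Q = 0.000682, so δQ = 0.169 × 0.000682 = 0.000115.

0.000115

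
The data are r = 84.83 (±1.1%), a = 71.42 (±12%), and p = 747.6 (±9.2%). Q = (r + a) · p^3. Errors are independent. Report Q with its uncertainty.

(6.529 ± 1.84) × 10^10

Let u = r + a = 156.2. δu = √(δr² + δa²) = √(0.871 + 73.5) = 8.62, so δu/u = 0.0552.
Q is then a monomial in u, p:
δQ/Q = √((δu/u)² + (3·δp/p)²) = √(0.00304 + 0.0762) = 0.281
Q = 6.529e+10, so δQ = 0.281 × 6.529e+10 = 1.84e+10.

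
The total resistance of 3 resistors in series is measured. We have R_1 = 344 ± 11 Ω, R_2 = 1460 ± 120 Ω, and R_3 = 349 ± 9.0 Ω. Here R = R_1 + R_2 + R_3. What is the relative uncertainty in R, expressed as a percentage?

5.61%

Each term contributes (cᵢ δxᵢ)² to (δR)²:
  (δR_1)² = 121;  (δR_2)² = 14400;  (δR_3)² = 81.0
δR = √(14600) = 121 Ω
R = 2150 Ω, so δR/R = 121/2150 = 0.0561.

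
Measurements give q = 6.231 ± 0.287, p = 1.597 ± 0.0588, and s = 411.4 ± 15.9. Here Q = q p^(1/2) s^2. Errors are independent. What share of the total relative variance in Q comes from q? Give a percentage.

(δQ/Q)² = (1·δq/q)² + (½·δp/p)² + (2·δs/s)²
  q term: (1×0.0461)² = 0.00212
  p term: (0.5×0.0368)² = 0.000339
  s term: (2×0.0386)² = 0.00597
Total = 0.00844. Share from q = 0.00212/0.00844 = 0.252.

25.2%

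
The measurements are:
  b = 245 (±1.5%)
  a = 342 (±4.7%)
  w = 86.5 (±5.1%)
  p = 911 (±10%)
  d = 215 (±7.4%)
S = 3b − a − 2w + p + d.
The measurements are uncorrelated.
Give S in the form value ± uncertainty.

S is a linear combination, so absolute uncertainties add in quadrature:
  (3·δb)² = 122;  (δa)² = 258;  (2·δw)² = 77.8;  (δp)² = 8300;  (δd)² = 253
δS = √(9010) = 94.9
S = 1350.

1350 ± 94.9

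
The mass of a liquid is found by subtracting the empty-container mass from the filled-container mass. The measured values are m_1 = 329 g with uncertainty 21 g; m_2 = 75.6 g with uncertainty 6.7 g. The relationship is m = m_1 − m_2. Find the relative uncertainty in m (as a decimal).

Absolute uncertainties add in quadrature for a linear combination:
  (δm_1)² = 441;  (δm_2)² = 44.9
δm = √(486) = 22.0 g
m = 253 g, so δm/m = 22.0/253 = 0.0870.

0.0870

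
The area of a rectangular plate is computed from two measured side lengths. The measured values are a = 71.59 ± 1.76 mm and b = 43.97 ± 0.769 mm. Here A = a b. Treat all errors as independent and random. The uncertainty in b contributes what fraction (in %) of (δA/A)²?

33.6%

(δA/A)² = (1·δa/a)² + (1·δb/b)²
  a term: (1×0.0246)² = 0.000604
  b term: (1×0.0175)² = 0.000306
Total = 0.000910. Share from b = 0.000306/0.000910 = 0.336.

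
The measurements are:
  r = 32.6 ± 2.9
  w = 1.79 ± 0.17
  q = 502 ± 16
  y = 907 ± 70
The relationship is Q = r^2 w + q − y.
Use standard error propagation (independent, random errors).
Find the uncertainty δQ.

Let p = r^2·w = 1900. δp/p = √((2·δr/r)² + (1·δw/w)²) = √(0.0317 + 0.00902) = 0.202, so δp = 384.
Q = p + q − y: δQ = √(δp² + δq² + δy²) = √(1.47e+05 + 256 + 4900) = 390

390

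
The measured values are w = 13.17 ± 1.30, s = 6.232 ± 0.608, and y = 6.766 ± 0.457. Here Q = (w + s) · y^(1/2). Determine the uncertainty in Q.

4.10

Let u = w + s = 19.40. δu = √(δw² + δs²) = √(1.69 + 0.370) = 1.44, so δu/u = 0.0740.
Q is then a monomial in u, y:
δQ/Q = √((δu/u)² + (½·δy/y)²) = √(0.00547 + 0.00114) = 0.0813
Q = 50.47, so δQ = 0.0813 × 50.47 = 4.10.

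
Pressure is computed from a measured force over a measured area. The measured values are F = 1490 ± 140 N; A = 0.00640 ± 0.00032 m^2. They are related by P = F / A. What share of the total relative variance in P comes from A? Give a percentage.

22.1%

(δP/P)² = (1·δF/F)² + (-1·δA/A)²
  F term: (1×0.0940)² = 0.00883
  A term: (-1×0.0500)² = 0.00250
Total = 0.0113. Share from A = 0.00250/0.0113 = 0.221.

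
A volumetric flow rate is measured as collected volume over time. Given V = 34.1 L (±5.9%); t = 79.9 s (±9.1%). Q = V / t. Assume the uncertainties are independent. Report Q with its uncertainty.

For a monomial Q ∝ V, t^-1, fractional errors add in quadrature:
  (1·δV/V)² = (1×0.0590)² = 0.00348;  (-1·δt/t)² = (-1×0.0910)² = 0.00828
δQ/Q = √(0.0118) = 0.108
Q = 0.427 L/s, so δQ = 0.108 × 0.427 = 0.0463 L/s.

0.427 ± 0.0463 L/s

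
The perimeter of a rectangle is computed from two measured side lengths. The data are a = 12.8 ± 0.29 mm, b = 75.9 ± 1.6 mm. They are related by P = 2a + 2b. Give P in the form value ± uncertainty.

177 ± 3.25 mm

Absolute uncertainties add in quadrature for a linear combination:
  (2·δa)² = 0.336;  (2·δb)² = 10.2
δP = √(10.6) = 3.25 mm
P = 177 mm.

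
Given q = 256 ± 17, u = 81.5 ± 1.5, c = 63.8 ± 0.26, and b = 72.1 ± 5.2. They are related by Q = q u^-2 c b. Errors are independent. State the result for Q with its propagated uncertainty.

Products/powers → add relative errors in quadrature, weighted by exponent:
  (1·δq/q)² = (1×0.0664)² = 0.00441;  (-2·δu/u)² = (-2×0.0184)² = 0.00135;  (1·δc/c)² = (1×0.00408)² = 1.66e-05;  (1·δb/b)² = (1×0.0721)² = 0.00520
δQ/Q = √(0.0110) = 0.105
Q = 177, so δQ = 0.105 × 177 = 18.6.

177 ± 18.6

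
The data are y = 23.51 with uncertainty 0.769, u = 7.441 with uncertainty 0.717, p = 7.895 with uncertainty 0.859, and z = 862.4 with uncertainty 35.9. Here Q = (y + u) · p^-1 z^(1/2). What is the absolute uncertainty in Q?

Let w = y + u = 30.95. δw = √(δy² + δu²) = √(0.591 + 0.514) = 1.05, so δw/w = 0.0340.
Q is then a monomial in w, p, z:
δQ/Q = √((δw/w)² + (-1·δp/p)² + (½·δz/z)²) = √(0.00115 + 0.0118 + 0.000433) = 0.116
Q = 115.1, so δQ = 0.116 × 115.1 = 13.3.

13.3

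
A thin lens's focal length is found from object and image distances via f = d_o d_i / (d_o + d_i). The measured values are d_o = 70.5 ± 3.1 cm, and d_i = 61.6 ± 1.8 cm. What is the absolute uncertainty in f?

0.847 cm

∂f/∂d_o = (d_i/(d_o+d_i))² = 0.217;  ∂f/∂d_i = (d_o/(d_o+d_i))² = 0.285
δf = √((∂f/∂d_o · δd_o)² + (∂f/∂d_i · δd_i)²) = √(0.454 + 0.263) = 0.847 cm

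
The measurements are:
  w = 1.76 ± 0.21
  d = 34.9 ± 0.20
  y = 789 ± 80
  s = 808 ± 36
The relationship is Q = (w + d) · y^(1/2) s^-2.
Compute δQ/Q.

Let u = w + d = 36.7. δu = √(δw² + δd²) = √(0.0441 + 0.0400) = 0.290, so δu/u = 0.00791.
Q is then a monomial in u, y, s:
δQ/Q = √((δu/u)² + (½·δy/y)² + (-2·δs/s)²) = √(6.26e-05 + 0.00257 + 0.00794) = 0.103

0.103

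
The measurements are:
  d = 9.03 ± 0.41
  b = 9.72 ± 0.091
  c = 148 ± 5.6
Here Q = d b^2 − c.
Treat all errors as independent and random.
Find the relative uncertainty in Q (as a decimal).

0.0600

Let p = d·b^2 = 853. δp/p = √((1·δd/d)² + (2·δb/b)²) = √(0.00206 + 0.000351) = 0.0491, so δp = 41.9.
Q = p − c: δQ = √(δp² + δc²) = √(1760 + 31.4) = 42.3
Q = 705, so δQ/Q = 42.3/705 = 0.0600.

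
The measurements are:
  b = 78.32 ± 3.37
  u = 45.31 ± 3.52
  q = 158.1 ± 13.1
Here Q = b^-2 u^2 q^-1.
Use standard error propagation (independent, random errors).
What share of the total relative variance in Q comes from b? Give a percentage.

19.3%

(δQ/Q)² = (-2·δb/b)² + (2·δu/u)² + (-1·δq/q)²
  b term: (-2×0.0430)² = 0.00741
  u term: (2×0.0777)² = 0.0241
  q term: (-1×0.0829)² = 0.00687
Total = 0.0384. Share from b = 0.00741/0.0384 = 0.193.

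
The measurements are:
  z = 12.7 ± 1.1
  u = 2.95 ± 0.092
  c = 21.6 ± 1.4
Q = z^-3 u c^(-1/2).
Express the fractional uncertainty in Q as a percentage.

Each factor contributes (exponent × relative error)² to (δQ/Q)²:
  (-3·δz/z)² = (-3×0.0866)² = 0.0675;  (1·δu/u)² = (1×0.0312)² = 0.000973;  (−½·δc/c)² = (-0.5×0.0648)² = 0.00105
δQ/Q = √(0.0695) = 0.264

26.4%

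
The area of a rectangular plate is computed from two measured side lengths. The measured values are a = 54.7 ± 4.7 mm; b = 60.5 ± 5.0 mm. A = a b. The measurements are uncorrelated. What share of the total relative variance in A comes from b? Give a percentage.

(δA/A)² = (1·δa/a)² + (1·δb/b)²
  a term: (1×0.0859)² = 0.00738
  b term: (1×0.0826)² = 0.00683
Total = 0.0142. Share from b = 0.00683/0.0142 = 0.481.

48.1%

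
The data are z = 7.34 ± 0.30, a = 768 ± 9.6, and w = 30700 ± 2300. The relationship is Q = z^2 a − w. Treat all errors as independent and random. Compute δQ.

Let p = z^2·a = 41400. δp/p = √((2·δz/z)² + (1·δa/a)²) = √(0.00668 + 0.000156) = 0.0827, so δp = 3420.
Q = p − w: δQ = √(δp² + δw²) = √(1.17e+07 + 5.29e+06) = 4120

4120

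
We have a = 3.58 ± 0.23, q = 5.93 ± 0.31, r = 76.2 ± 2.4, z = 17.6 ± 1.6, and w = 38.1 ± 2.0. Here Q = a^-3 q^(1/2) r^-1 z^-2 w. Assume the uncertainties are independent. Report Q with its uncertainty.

Q is a product of powers, so relative uncertainties combine in quadrature:
  (-3·δa/a)² = (-3×0.0642)² = 0.0371;  (½·δq/q)² = (0.5×0.0523)² = 0.000683;  (-1·δr/r)² = (-1×0.0315)² = 0.000992;  (-2·δz/z)² = (-2×0.0909)² = 0.0331;  (1·δw/w)² = (1×0.0525)² = 0.00276
δQ/Q = √(0.0746) = 0.273
Q = 8.57e-05, so δQ = 0.273 × 8.57e-05 = 2.34e-05.

(8.57 ± 2.34) × 10^-5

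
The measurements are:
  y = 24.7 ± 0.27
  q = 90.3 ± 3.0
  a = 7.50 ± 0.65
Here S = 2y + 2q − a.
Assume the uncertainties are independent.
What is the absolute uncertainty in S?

6.06

Each term contributes (cᵢ δxᵢ)² to (δS)²:
  (2·δy)² = 0.292;  (2·δq)² = 36.0;  (δa)² = 0.423
δS = √(36.7) = 6.06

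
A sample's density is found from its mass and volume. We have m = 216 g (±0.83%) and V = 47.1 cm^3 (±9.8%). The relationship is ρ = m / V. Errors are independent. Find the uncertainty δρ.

0.451 g/cm^3

Relative error in a monomial: (δρ/ρ)² = Σ (nᵢ · δxᵢ/xᵢ)².
  (1·δm/m)² = (1×0.00830)² = 6.89e-05;  (-1·δV/V)² = (-1×0.0980)² = 0.00960
δρ/ρ = √(0.00967) = 0.0984
ρ = 4.59 g/cm^3, so δρ = 0.0984 × 4.59 = 0.451 g/cm^3.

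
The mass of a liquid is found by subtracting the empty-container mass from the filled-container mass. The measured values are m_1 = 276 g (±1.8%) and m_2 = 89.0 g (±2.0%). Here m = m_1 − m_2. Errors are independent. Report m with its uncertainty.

Each term contributes (cᵢ δxᵢ)² to (δm)²:
  (δm_1)² = 24.7;  (δm_2)² = 3.17
δm = √(27.8) = 5.28 g
m = 187 g.

187 ± 5.28 g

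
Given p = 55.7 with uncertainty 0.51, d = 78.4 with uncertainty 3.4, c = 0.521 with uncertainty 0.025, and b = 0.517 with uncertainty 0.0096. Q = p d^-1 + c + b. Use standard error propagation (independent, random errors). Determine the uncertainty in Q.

Let w = p·d^-1 = 0.710. δw/w = √((1·δp/p)² + (-1·δd/d)²) = √(8.38e-05 + 0.00188) = 0.0443, so δw = 0.0315.
Q = w + c + b: δQ = √(δw² + δc² + δb²) = √(0.000992 + 0.000625 + 9.22e-05) = 0.0413

0.0413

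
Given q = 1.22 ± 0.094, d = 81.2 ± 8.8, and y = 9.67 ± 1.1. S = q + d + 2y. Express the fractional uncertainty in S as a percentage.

Absolute uncertainties add in quadrature for a linear combination:
  (δq)² = 0.00884;  (δd)² = 77.4;  (2·δy)² = 4.84
δS = √(82.3) = 9.07
S = 102, so δS/S = 9.07/102 = 0.0891.

8.91%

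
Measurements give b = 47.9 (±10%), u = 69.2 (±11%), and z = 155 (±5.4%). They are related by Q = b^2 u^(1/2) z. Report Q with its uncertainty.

For a monomial Q ∝ b^2, u^(1/2), z, fractional errors add in quadrature:
  (2·δb/b)² = (2×0.100)² = 0.0400;  (½·δu/u)² = (0.5×0.110)² = 0.00302;  (1·δz/z)² = (1×0.0540)² = 0.00292
δQ/Q = √(0.0459) = 0.214
Q = 2.96e+06, so δQ = 0.214 × 2.96e+06 = 6.34e+05.

(2.96 ± 0.634) × 10^6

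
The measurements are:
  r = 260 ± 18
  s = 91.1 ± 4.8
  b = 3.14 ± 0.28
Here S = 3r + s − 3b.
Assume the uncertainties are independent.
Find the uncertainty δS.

54.2

Sums and differences: (δS)² = Σ (cᵢ δxᵢ)².
  (3·δr)² = 2920;  (δs)² = 23.0;  (3·δb)² = 0.706
δS = √(2940) = 54.2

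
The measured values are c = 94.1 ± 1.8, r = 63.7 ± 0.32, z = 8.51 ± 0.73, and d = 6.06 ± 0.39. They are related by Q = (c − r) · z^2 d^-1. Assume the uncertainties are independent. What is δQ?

Let u = c − r = 30.4. δu = √(δc² + δr²) = √(3.24 + 0.102) = 1.83, so δu/u = 0.0601.
Q is then a monomial in u, z, d:
δQ/Q = √((δu/u)² + (2·δz/z)² + (-1·δd/d)²) = √(0.00362 + 0.0294 + 0.00414) = 0.193
Q = 363, so δQ = 0.193 × 363 = 70.1.

70.1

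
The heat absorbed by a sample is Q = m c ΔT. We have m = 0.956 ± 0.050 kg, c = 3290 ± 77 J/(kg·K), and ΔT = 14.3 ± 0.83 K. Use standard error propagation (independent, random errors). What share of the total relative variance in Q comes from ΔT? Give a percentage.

50.6%

(δQ/Q)² = (1·δm/m)² + (1·δc/c)² + (1·δΔT/ΔT)²
  m term: (1×0.0523)² = 0.00274
  c term: (1×0.0234)² = 0.000548
  ΔT term: (1×0.0580)² = 0.00337
Total = 0.00665. Share from ΔT = 0.00337/0.00665 = 0.506.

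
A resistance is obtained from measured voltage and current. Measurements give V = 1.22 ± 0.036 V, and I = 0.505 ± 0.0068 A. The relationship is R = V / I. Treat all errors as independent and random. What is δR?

0.0784 Ω

For a monomial R ∝ V, I^-1, fractional errors add in quadrature:
  (1·δV/V)² = (1×0.0295)² = 0.000871;  (-1·δI/I)² = (-1×0.0135)² = 0.000181
δR/R = √(0.00105) = 0.0324
R = 2.42 Ω, so δR = 0.0324 × 2.42 = 0.0784 Ω.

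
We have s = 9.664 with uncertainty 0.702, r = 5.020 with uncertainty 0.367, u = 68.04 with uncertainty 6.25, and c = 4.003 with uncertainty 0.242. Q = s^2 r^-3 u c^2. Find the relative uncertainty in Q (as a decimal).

Each factor contributes (exponent × relative error)² to (δQ/Q)²:
  (2·δs/s)² = (2×0.0726)² = 0.0211;  (-3·δr/r)² = (-3×0.0731)² = 0.0481;  (1·δu/u)² = (1×0.0919)² = 0.00844;  (2·δc/c)² = (2×0.0605)² = 0.0146
δQ/Q = √(0.0923) = 0.304

0.304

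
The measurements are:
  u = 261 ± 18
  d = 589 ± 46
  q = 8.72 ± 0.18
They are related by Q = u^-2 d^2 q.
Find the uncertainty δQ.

9.30

Q is a product of powers, so relative uncertainties combine in quadrature:
  (-2·δu/u)² = (-2×0.0690)² = 0.0190;  (2·δd/d)² = (2×0.0781)² = 0.0244;  (1·δq/q)² = (1×0.0206)² = 0.000426
δQ/Q = √(0.0438) = 0.209
Q = 44.4, so δQ = 0.209 × 44.4 = 9.30.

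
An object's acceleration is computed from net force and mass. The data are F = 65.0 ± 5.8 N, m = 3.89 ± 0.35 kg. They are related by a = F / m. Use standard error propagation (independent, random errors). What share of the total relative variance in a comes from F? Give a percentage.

(δa/a)² = (1·δF/F)² + (-1·δm/m)²
  F term: (1×0.0892)² = 0.00796
  m term: (-1×0.0900)² = 0.00810
Total = 0.0161. Share from F = 0.00796/0.0161 = 0.496.

49.6%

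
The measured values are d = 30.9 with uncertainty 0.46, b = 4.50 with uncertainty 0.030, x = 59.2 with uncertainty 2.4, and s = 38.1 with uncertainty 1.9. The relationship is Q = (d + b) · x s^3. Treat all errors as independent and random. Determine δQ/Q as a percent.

Let u = d + b = 35.4. δu = √(δd² + δb²) = √(0.212 + 0.000900) = 0.461, so δu/u = 0.0130.
Q is then a monomial in u, x, s:
δQ/Q = √((δu/u)² + (1·δx/x)² + (3·δs/s)²) = √(0.000170 + 0.00164 + 0.0224) = 0.156

15.6%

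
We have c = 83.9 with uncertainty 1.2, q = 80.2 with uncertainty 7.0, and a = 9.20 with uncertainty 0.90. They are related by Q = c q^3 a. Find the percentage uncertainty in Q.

28.0%

Q is a product of powers, so relative uncertainties combine in quadrature:
  (1·δc/c)² = (1×0.0143)² = 0.000205;  (3·δq/q)² = (3×0.0873)² = 0.0686;  (1·δa/a)² = (1×0.0978)² = 0.00957
δQ/Q = √(0.0783) = 0.280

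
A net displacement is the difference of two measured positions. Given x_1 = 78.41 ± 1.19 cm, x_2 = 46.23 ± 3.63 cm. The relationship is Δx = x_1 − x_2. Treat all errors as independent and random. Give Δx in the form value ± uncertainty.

For a sum/difference, combine absolute errors in quadrature:
  (δx_1)² = 1.42;  (δx_2)² = 13.2
δΔx = √(14.6) = 3.82 cm
Δx = 32.18 cm.

32.18 ± 3.82 cm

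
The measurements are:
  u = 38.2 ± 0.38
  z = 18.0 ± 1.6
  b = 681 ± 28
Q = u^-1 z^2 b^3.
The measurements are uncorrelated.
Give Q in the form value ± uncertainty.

Each factor contributes (exponent × relative error)² to (δQ/Q)²:
  (-1·δu/u)² = (-1×0.00995)² = 9.9e-05;  (2·δz/z)² = (2×0.0889)² = 0.0316;  (3·δb/b)² = (3×0.0411)² = 0.0152
δQ/Q = √(0.0469) = 0.217
Q = 2.68e+09, so δQ = 0.217 × 2.68e+09 = 5.8e+08.

(2.68 ± 0.580) × 10^9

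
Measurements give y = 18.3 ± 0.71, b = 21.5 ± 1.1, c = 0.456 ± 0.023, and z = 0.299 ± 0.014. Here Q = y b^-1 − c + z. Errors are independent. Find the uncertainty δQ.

Let p = y·b^-1 = 0.851. δp/p = √((1·δy/y)² + (-1·δb/b)²) = √(0.00151 + 0.00262) = 0.0642, so δp = 0.0547.
Q = p − c + z: δQ = √(δp² + δc² + δz²) = √(0.00299 + 0.000529 + 0.000196) = 0.0609

0.0609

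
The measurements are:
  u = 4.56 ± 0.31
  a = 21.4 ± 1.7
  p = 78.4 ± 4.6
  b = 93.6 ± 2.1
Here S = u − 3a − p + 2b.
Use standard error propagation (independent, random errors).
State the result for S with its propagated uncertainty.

49.2 ± 8.06

S is a linear combination, so absolute uncertainties add in quadrature:
  (δu)² = 0.0961;  (3·δa)² = 26.0;  (δp)² = 21.2;  (2·δb)² = 17.6
δS = √(64.9) = 8.06
S = 49.2.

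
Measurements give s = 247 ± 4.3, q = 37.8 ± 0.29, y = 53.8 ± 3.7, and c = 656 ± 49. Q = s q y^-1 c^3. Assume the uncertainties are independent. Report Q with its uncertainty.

Products/powers → add relative errors in quadrature, weighted by exponent:
  (1·δs/s)² = (1×0.0174)² = 0.000303;  (1·δq/q)² = (1×0.00767)² = 5.89e-05;  (-1·δy/y)² = (-1×0.0688)² = 0.00473;  (3·δc/c)² = (3×0.0747)² = 0.0502
δQ/Q = √(0.0553) = 0.235
Q = 4.9e+10, so δQ = 0.235 × 4.9e+10 = 1.15e+10.

(4.90 ± 1.15) × 10^10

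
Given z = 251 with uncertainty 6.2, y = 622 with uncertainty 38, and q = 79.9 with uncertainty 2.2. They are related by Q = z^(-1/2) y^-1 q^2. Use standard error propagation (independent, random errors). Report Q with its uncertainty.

For a monomial Q ∝ z^(-1/2), y^-1, q^2, fractional errors add in quadrature:
  (−½·δz/z)² = (-0.5×0.0247)² = 0.000153;  (-1·δy/y)² = (-1×0.0611)² = 0.00373;  (2·δq/q)² = (2×0.0275)² = 0.00303
δQ/Q = √(0.00692) = 0.0832
Q = 0.648, so δQ = 0.0832 × 0.648 = 0.0539.

0.648 ± 0.0539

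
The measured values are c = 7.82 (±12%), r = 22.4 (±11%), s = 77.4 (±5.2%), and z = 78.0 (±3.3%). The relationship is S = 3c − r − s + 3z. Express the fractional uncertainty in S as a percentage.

6.01%

Each term contributes (cᵢ δxᵢ)² to (δS)²:
  (3·δc)² = 7.93;  (δr)² = 6.07;  (δs)² = 16.2;  (3·δz)² = 59.6
δS = √(89.8) = 9.48
S = 158, so δS/S = 9.48/158 = 0.0601.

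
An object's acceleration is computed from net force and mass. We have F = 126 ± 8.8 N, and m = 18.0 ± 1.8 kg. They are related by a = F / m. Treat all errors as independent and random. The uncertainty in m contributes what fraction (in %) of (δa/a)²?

67.2%

(δa/a)² = (1·δF/F)² + (-1·δm/m)²
  F term: (1×0.0698)² = 0.00488
  m term: (-1×0.100)² = 0.0100
Total = 0.0149. Share from m = 0.0100/0.0149 = 0.672.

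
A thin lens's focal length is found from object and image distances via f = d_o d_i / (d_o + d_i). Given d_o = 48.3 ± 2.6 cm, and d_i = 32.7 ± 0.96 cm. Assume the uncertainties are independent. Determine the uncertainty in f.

0.544 cm

∂f/∂d_o = (d_i/(d_o+d_i))² = 0.163;  ∂f/∂d_i = (d_o/(d_o+d_i))² = 0.356
δf = √((∂f/∂d_o · δd_o)² + (∂f/∂d_i · δd_i)²) = √(0.180 + 0.117) = 0.544 cm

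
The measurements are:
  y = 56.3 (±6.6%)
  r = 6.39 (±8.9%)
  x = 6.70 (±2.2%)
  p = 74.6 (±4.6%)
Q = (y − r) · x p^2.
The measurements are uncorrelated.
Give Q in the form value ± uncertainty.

Let u = y − r = 49.9. δu = √(δy² + δr²) = √(13.8 + 0.323) = 3.76, so δu/u = 0.0753.
Q is then a monomial in u, x, p:
δQ/Q = √((δu/u)² + (1·δx/x)² + (2·δp/p)²) = √(0.00567 + 0.000484 + 0.00846) = 0.121
Q = 1.86e+06, so δQ = 0.121 × 1.86e+06 = 2.25e+05.

(1.86 ± 0.225) × 10^6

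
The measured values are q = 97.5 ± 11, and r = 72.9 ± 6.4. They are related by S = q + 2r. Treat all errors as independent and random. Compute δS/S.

0.0694

Each term contributes (cᵢ δxᵢ)² to (δS)²:
  (δq)² = 121;  (2·δr)² = 164
δS = √(285) = 16.9
S = 243, so δS/S = 16.9/243 = 0.0694.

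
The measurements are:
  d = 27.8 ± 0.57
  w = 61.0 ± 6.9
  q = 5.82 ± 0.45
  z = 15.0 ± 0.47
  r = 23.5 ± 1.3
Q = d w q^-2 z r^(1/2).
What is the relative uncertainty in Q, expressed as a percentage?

Each factor contributes (exponent × relative error)² to (δQ/Q)²:
  (1·δd/d)² = (1×0.0205)² = 0.000420;  (1·δw/w)² = (1×0.113)² = 0.0128;  (-2·δq/q)² = (-2×0.0773)² = 0.0239;  (1·δz/z)² = (1×0.0313)² = 0.000982;  (½·δr/r)² = (0.5×0.0553)² = 0.000765
δQ/Q = √(0.0389) = 0.197

19.7%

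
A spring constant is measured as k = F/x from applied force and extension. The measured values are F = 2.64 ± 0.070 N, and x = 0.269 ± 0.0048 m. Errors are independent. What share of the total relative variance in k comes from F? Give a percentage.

(δk/k)² = (1·δF/F)² + (-1·δx/x)²
  F term: (1×0.0265)² = 0.000703
  x term: (-1×0.0178)² = 0.000318
Total = 0.00102. Share from F = 0.000703/0.00102 = 0.688.

68.8%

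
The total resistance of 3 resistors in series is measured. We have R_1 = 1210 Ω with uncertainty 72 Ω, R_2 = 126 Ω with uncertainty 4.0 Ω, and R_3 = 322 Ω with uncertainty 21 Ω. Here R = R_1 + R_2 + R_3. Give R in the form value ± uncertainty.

1660 ± 75.1 Ω

R is a linear combination, so absolute uncertainties add in quadrature:
  (δR_1)² = 5180;  (δR_2)² = 16.0;  (δR_3)² = 441
δR = √(5640) = 75.1 Ω
R = 1660 Ω.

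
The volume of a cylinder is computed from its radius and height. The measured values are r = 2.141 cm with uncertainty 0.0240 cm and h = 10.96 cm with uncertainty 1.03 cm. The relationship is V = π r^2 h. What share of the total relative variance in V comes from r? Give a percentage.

5.38%

(δV/V)² = (2·δr/r)² + (1·δh/h)²
  r term: (2×0.0112)² = 0.000503
  h term: (1×0.0940)² = 0.00883
Total = 0.00933. Share from r = 0.000503/0.00933 = 0.0538.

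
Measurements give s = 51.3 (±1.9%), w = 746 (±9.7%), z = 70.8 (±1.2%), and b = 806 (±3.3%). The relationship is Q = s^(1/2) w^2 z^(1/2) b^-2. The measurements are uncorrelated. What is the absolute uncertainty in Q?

10.6

Since Q is a product/quotient, work with relative uncertainties:
  (½·δs/s)² = (0.5×0.0190)² = 9.02e-05;  (2·δw/w)² = (2×0.0970)² = 0.0376;  (½·δz/z)² = (0.5×0.0120)² = 3.6e-05;  (-2·δb/b)² = (-2×0.0330)² = 0.00436
δQ/Q = √(0.0421) = 0.205
Q = 51.6, so δQ = 0.205 × 51.6 = 10.6.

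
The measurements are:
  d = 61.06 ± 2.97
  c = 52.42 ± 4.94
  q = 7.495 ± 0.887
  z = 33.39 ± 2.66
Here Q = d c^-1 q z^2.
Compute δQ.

2190

Each factor contributes (exponent × relative error)² to (δQ/Q)²:
  (1·δd/d)² = (1×0.0486)² = 0.00237;  (-1·δc/c)² = (-1×0.0942)² = 0.00888;  (1·δq/q)² = (1×0.118)² = 0.0140;  (2·δz/z)² = (2×0.0797)² = 0.0254
δQ/Q = √(0.0506) = 0.225
Q = 9733, so δQ = 0.225 × 9733 = 2190.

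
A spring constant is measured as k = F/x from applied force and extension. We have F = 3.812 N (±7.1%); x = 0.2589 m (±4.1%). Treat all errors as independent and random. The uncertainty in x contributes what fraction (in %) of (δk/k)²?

(δk/k)² = (1·δF/F)² + (-1·δx/x)²
  F term: (1×0.0710)² = 0.00504
  x term: (-1×0.0410)² = 0.00168
Total = 0.00672. Share from x = 0.00168/0.00672 = 0.250.

25.0%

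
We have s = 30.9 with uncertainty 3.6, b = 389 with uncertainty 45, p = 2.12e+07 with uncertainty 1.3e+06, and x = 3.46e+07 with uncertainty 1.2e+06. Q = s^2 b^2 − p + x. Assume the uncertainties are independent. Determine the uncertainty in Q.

4.75e+07

Let w = s^2·b^2 = 1.44e+08. δw/w = √((2·δs/s)² + (2·δb/b)²) = √(0.0543 + 0.0535) = 0.328, so δw = 4.74e+07.
Q = w − p + x: δQ = √(δw² + δp² + δx²) = √(2.25e+15 + 1.69e+12 + 1.44e+12) = 4.75e+07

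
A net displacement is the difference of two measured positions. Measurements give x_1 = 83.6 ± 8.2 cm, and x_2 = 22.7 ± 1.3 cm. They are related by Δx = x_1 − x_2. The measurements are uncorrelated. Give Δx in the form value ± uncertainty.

60.9 ± 8.30 cm

Absolute uncertainties add in quadrature for a linear combination:
  (δx_1)² = 67.2;  (δx_2)² = 1.69
δΔx = √(68.9) = 8.30 cm
Δx = 60.9 cm.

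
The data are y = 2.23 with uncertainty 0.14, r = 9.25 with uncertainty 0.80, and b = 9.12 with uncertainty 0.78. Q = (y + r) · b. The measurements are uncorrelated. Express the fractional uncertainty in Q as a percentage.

Let u = y + r = 11.5. δu = √(δy² + δr²) = √(0.0196 + 0.640) = 0.812, so δu/u = 0.0707.
Q is then a monomial in u, b:
δQ/Q = √((δu/u)² + (1·δb/b)²) = √(0.00500 + 0.00731) = 0.111

11.1%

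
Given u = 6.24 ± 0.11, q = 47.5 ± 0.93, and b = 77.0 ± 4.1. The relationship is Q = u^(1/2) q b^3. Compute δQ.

Since Q is a product/quotient, work with relative uncertainties:
  (½·δu/u)² = (0.5×0.0176)² = 7.77e-05;  (1·δq/q)² = (1×0.0196)² = 0.000383;  (3·δb/b)² = (3×0.0532)² = 0.0255
δQ/Q = √(0.0260) = 0.161
Q = 5.42e+07, so δQ = 0.161 × 5.42e+07 = 8.73e+06.

8.73e+06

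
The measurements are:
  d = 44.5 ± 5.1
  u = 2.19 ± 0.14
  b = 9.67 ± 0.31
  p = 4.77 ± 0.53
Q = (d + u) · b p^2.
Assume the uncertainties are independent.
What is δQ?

Let w = d + u = 46.7. δw = √(δd² + δu²) = √(26.0 + 0.0196) = 5.10, so δw/w = 0.109.
Q is then a monomial in w, b, p:
δQ/Q = √((δw/w)² + (1·δb/b)² + (2·δp/p)²) = √(0.0119 + 0.00103 + 0.0494) = 0.250
Q = 10300, so δQ = 0.250 × 10300 = 2570.

2570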